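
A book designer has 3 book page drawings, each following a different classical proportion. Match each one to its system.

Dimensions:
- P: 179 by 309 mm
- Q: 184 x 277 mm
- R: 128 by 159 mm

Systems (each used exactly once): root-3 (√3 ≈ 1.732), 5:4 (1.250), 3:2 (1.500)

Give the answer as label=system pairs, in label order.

P = 309/179 ≈ 1.726 → root-3 (1.732)
Q = 277/184 ≈ 1.505 → 3:2 (1.500)
R = 159/128 ≈ 1.242 → 5:4 (1.250)

P=root-3, Q=3:2, R=5:4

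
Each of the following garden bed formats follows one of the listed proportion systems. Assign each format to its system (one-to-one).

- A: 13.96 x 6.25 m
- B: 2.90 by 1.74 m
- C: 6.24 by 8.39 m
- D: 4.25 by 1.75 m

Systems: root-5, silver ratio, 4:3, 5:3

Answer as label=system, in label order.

Ratios: A ≈ 2.234; B ≈ 1.667; C ≈ 1.345; D ≈ 2.429.
Targets: root-5 ≈ 2.236; silver ratio ≈ 2.414; 4:3 ≈ 1.333; 5:3 ≈ 1.667.

A=root-5, B=5:3, C=4:3, D=silver ratio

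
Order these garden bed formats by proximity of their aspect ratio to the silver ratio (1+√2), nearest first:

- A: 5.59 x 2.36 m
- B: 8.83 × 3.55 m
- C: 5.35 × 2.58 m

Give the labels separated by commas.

A, B, C

A: 5.59/2.36 ≈ 2.369 → |2.369 − 2.414| = 0.045
B: 8.83/3.55 ≈ 2.487 → |2.487 − 2.414| = 0.073
C: 5.35/2.58 ≈ 2.074 → |2.074 − 2.414| = 0.340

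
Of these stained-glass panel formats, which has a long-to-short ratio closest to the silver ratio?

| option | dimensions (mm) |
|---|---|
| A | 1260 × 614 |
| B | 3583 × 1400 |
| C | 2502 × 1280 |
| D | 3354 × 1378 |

D

Target silver ratio ≈ 2.414.
A: 2.052 (Δ0.362)  B: 2.559 (Δ0.145)  C: 1.955 (Δ0.459)  D: 2.434 (Δ0.020)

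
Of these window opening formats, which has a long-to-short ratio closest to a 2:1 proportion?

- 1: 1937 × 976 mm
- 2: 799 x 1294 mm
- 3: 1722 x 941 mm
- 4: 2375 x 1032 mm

1

Ratios (long/short): 1 ≈ 1.985; 2 ≈ 1.620; 3 ≈ 1.830; 4 ≈ 2.301.
2:1 ≈ 2.000; option 1 is nearest (Δ 0.015).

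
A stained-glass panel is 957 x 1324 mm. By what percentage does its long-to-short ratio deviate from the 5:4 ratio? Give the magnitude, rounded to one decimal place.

10.7%

Ratio = 1324 / 957 ≈ 1.3835.
Ideal 5:4 = 1.2500. |1.3835 − 1.2500| / 1.2500 ≈ 10.68% → 10.7%.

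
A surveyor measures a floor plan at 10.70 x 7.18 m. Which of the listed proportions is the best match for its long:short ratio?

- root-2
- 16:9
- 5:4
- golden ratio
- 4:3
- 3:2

10.70/7.18 ≈ 1.490. Nearest candidates are 3:2 (1.500, off by 0.010) and root-2 (1.414, off by 0.076).

3:2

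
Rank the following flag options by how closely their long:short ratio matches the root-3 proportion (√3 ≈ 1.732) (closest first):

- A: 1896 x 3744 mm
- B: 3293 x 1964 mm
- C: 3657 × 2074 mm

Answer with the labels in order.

C, B, A

Ratios: A = 3744 / 1896 ≈ 1.975; B = 3293 / 1964 ≈ 1.677; C = 3657 / 2074 ≈ 1.763.
|Δ from 1.732|: A 0.243; B 0.055; C 0.031.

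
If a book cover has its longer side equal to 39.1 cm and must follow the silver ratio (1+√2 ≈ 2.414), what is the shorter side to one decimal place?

silver ratio ≈ 2.41421.
Shorter side = 39.1 ÷ 2.41421 ≈ 16.196 → 16.2 cm.

16.2 cm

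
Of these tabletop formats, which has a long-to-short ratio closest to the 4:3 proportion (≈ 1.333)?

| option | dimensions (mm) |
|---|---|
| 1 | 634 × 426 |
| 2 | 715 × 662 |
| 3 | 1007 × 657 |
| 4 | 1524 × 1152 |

4

Ratios (long/short): 1 ≈ 1.488; 2 ≈ 1.080; 3 ≈ 1.533; 4 ≈ 1.323.
4:3 ≈ 1.333; option 4 is nearest (Δ 0.010).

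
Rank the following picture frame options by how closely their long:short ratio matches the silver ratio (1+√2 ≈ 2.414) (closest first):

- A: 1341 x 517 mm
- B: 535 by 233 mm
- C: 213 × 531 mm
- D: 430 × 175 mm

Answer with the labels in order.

Ratios: A = 1341 / 517 ≈ 2.594; B = 535 / 233 ≈ 2.296; C = 531 / 213 ≈ 2.493; D = 430 / 175 ≈ 2.457.
|Δ from 2.414|: A 0.180; B 0.118; C 0.079; D 0.043.

D, C, B, A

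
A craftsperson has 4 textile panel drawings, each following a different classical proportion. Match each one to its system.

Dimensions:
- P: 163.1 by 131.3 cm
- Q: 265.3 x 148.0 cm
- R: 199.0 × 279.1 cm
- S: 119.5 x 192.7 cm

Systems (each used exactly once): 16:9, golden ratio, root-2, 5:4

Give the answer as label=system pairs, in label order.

P=5:4, Q=16:9, R=root-2, S=golden ratio

P = 163.1/131.3 ≈ 1.242 → 5:4 (1.250)
Q = 265.3/148.0 ≈ 1.793 → 16:9 (1.778)
R = 279.1/199.0 ≈ 1.403 → root-2 (1.414)
S = 192.7/119.5 ≈ 1.613 → golden ratio (1.618)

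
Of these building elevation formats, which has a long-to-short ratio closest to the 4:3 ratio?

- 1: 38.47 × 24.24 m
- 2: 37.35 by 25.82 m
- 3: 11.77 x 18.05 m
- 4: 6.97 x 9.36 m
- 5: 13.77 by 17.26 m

Ratios (long/short): 1 ≈ 1.587; 2 ≈ 1.447; 3 ≈ 1.534; 4 ≈ 1.343; 5 ≈ 1.253.
4:3 ≈ 1.333; option 4 is nearest (Δ 0.010).

4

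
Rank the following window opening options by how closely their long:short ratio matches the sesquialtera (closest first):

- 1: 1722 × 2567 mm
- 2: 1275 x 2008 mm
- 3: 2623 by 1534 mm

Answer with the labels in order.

1: 2567/1722 ≈ 1.491 → |1.491 − 1.500| = 0.009
2: 2008/1275 ≈ 1.575 → |1.575 − 1.500| = 0.075
3: 2623/1534 ≈ 1.710 → |1.710 − 1.500| = 0.210

1, 2, 3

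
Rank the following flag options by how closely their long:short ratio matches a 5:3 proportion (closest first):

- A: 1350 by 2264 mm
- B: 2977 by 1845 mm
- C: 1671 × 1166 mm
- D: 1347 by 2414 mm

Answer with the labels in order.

A: 2264/1350 ≈ 1.677 → |1.677 − 1.667| = 0.010
B: 2977/1845 ≈ 1.614 → |1.614 − 1.667| = 0.053
C: 1671/1166 ≈ 1.433 → |1.433 − 1.667| = 0.234
D: 2414/1347 ≈ 1.792 → |1.792 − 1.667| = 0.125

A, B, D, C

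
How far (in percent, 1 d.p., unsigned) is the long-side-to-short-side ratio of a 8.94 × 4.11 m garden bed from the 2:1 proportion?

8.8%

Ratio = 8.94 / 4.11 ≈ 2.1752.
Ideal 2:1 = 2.0000. |2.1752 − 2.0000| / 2.0000 ≈ 8.76% → 8.8%.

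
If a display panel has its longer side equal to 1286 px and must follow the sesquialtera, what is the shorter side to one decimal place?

857.3 px

3:2 = 1.50000.
Shorter side = 1286 ÷ 1.50000 ≈ 857.333 → 857.3 px.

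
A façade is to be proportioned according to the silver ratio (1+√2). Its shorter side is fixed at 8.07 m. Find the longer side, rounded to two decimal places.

19.48 m

silver ratio ≈ 2.41421.
Longer side = 8.07 × 2.41421 ≈ 19.4827 → 19.48 m.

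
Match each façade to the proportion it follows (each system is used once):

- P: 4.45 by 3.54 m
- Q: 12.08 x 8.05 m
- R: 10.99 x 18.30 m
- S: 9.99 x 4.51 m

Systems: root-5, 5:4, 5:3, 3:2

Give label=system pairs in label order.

Ratios: P ≈ 1.257; Q ≈ 1.501; R ≈ 1.665; S ≈ 2.215.
Targets: root-5 ≈ 2.236; 5:4 ≈ 1.250; 5:3 ≈ 1.667; 3:2 ≈ 1.500.

P=5:4, Q=3:2, R=5:3, S=root-5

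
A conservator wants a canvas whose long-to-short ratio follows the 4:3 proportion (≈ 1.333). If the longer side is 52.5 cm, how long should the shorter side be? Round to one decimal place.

4:3 ≈ 1.33333.
Shorter side = 52.5 ÷ 1.33333 ≈ 39.375 → 39.4 cm.

39.4 cm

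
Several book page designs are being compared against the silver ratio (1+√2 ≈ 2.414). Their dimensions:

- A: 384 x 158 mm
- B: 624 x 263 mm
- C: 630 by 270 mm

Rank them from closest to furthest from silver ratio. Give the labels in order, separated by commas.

A: 384/158 ≈ 2.430 → |2.430 − 2.414| = 0.016
B: 624/263 ≈ 2.373 → |2.373 − 2.414| = 0.041
C: 630/270 ≈ 2.333 → |2.333 − 2.414| = 0.081

A, B, C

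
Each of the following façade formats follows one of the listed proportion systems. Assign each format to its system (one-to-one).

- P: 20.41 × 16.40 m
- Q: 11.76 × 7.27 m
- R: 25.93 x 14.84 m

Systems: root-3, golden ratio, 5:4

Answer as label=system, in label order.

P = 20.41/16.40 ≈ 1.245 → 5:4 (1.250)
Q = 11.76/7.27 ≈ 1.618 → golden ratio (1.618)
R = 25.93/14.84 ≈ 1.747 → root-3 (1.732)

P=5:4, Q=golden ratio, R=root-3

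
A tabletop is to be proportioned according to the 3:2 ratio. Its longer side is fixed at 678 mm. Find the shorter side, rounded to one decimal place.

452.0 mm

3:2 = 1.50000.
Shorter side = 678 ÷ 1.50000 ≈ 452.000 → 452.0 mm.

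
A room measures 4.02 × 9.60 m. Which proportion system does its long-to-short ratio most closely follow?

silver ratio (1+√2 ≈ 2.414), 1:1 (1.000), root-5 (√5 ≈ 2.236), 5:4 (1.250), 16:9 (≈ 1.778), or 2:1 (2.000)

9.60/4.02 ≈ 2.388. Nearest candidates are silver ratio (2.414, off by 0.026) and root-5 (2.236, off by 0.152).

silver ratio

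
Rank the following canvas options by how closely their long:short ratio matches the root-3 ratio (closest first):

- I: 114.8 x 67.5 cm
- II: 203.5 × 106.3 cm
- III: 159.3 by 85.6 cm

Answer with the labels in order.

I, III, II

Ratios: I = 114.8 / 67.5 ≈ 1.701; II = 203.5 / 106.3 ≈ 1.914; III = 159.3 / 85.6 ≈ 1.861.
|Δ from 1.732|: I 0.031; II 0.182; III 0.129.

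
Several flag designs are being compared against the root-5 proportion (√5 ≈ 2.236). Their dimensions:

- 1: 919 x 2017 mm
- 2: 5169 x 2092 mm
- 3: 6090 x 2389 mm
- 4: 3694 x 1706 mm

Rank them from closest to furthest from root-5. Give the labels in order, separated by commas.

1, 4, 2, 3

Ratios: 1 = 2017 / 919 ≈ 2.195; 2 = 5169 / 2092 ≈ 2.471; 3 = 6090 / 2389 ≈ 2.549; 4 = 3694 / 1706 ≈ 2.165.
|Δ from 2.236|: 1 0.041; 2 0.235; 3 0.313; 4 0.071.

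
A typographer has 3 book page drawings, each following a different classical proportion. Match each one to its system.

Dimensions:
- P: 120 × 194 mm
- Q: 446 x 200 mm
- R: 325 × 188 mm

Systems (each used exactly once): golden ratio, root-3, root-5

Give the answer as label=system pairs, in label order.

P=golden ratio, Q=root-5, R=root-3

P = 194/120 ≈ 1.617 → golden ratio (1.618)
Q = 446/200 ≈ 2.230 → root-5 (2.236)
R = 325/188 ≈ 1.729 → root-3 (1.732)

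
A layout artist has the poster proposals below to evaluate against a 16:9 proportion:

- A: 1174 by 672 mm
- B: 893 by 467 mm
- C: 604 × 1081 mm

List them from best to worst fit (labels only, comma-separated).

C, A, B

A: 1174/672 ≈ 1.747 → |1.747 − 1.778| = 0.031
B: 893/467 ≈ 1.912 → |1.912 − 1.778| = 0.134
C: 1081/604 ≈ 1.790 → |1.790 − 1.778| = 0.012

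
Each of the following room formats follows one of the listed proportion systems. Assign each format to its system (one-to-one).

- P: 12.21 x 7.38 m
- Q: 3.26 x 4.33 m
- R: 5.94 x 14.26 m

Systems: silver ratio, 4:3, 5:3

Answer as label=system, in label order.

P=5:3, Q=4:3, R=silver ratio

Ratios: P ≈ 1.654; Q ≈ 1.328; R ≈ 2.401.
Targets: silver ratio ≈ 2.414; 4:3 ≈ 1.333; 5:3 ≈ 1.667.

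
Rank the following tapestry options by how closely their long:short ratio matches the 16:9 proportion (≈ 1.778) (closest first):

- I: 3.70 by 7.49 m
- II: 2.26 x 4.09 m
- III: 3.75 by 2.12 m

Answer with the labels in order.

I: 7.49/3.70 ≈ 2.024 → |2.024 − 1.778| = 0.246
II: 4.09/2.26 ≈ 1.810 → |1.810 − 1.778| = 0.032
III: 3.75/2.12 ≈ 1.769 → |1.769 − 1.778| = 0.009

III, II, I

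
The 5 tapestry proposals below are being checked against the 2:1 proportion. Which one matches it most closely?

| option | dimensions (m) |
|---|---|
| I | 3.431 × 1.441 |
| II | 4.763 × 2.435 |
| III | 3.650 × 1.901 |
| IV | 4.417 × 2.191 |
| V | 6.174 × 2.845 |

IV

Target 2:1 ≈ 2.000.
I: 2.381 (Δ0.381)  II: 1.956 (Δ0.044)  III: 1.920 (Δ0.080)  IV: 2.016 (Δ0.016)  V: 2.170 (Δ0.170)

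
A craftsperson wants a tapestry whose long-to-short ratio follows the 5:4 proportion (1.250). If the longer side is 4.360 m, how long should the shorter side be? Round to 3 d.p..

3.488 m

5:4 = 1.25000.
Shorter side = 4.360 ÷ 1.25000 ≈ 3.48800 → 3.488 m.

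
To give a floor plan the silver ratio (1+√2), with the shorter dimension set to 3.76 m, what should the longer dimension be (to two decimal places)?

silver ratio ≈ 2.41421.
Longer side = 3.76 × 2.41421 ≈ 9.0774 → 9.08 m.

9.08 m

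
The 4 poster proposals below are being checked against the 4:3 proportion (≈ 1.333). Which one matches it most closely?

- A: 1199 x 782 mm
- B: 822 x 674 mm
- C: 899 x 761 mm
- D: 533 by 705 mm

Target 4:3 ≈ 1.333.
A: 1.533 (Δ0.200)  B: 1.220 (Δ0.113)  C: 1.181 (Δ0.152)  D: 1.323 (Δ0.010)

D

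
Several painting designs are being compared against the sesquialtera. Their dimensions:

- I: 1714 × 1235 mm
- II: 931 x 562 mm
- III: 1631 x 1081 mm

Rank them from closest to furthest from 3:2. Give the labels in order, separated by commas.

I: 1714/1235 ≈ 1.388 → |1.388 − 1.500| = 0.112
II: 931/562 ≈ 1.657 → |1.657 − 1.500| = 0.157
III: 1631/1081 ≈ 1.509 → |1.509 − 1.500| = 0.009

III, I, II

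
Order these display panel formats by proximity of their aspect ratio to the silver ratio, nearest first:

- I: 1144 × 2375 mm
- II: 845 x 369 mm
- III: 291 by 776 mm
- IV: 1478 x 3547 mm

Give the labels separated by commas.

IV, II, III, I

I: 2375/1144 ≈ 2.076 → |2.076 − 2.414| = 0.338
II: 845/369 ≈ 2.290 → |2.290 − 2.414| = 0.124
III: 776/291 ≈ 2.667 → |2.667 − 2.414| = 0.253
IV: 3547/1478 ≈ 2.400 → |2.400 − 2.414| = 0.014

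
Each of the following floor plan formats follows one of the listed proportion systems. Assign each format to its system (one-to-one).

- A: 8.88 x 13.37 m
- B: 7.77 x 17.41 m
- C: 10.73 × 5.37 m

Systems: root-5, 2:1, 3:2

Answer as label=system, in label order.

A=3:2, B=root-5, C=2:1

A = 13.37/8.88 ≈ 1.506 → 3:2 (1.500)
B = 17.41/7.77 ≈ 2.241 → root-5 (2.236)
C = 10.73/5.37 ≈ 1.998 → 2:1 (2.000)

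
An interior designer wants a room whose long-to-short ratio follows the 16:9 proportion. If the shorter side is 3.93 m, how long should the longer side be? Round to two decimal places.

16:9 ≈ 1.77778.
Longer side = 3.93 × 1.77778 ≈ 6.9867 → 6.99 m.

6.99 m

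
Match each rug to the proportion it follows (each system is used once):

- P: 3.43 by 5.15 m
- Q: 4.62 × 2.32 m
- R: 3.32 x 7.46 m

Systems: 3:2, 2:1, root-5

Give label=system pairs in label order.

P = 5.15/3.43 ≈ 1.501 → 3:2 (1.500)
Q = 4.62/2.32 ≈ 1.991 → 2:1 (2.000)
R = 7.46/3.32 ≈ 2.247 → root-5 (2.236)

P=3:2, Q=2:1, R=root-5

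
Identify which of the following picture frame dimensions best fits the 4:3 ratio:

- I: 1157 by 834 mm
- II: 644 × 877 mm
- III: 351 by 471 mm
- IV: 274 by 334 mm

III

Target 4:3 ≈ 1.333.
I: 1.387 (Δ0.054)  II: 1.362 (Δ0.029)  III: 1.342 (Δ0.009)  IV: 1.219 (Δ0.114)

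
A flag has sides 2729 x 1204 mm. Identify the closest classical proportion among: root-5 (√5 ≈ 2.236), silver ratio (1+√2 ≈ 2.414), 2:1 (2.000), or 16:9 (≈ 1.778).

2729/1204 ≈ 2.267. Nearest candidates are root-5 (2.236, off by 0.031) and silver ratio (2.414, off by 0.147).

root-5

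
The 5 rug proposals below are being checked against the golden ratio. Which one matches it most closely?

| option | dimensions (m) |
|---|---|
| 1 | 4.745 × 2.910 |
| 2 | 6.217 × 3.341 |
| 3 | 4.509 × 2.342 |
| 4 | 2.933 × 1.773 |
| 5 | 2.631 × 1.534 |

1

Target golden ratio ≈ 1.618.
1: 1.631 (Δ0.013)  2: 1.861 (Δ0.243)  3: 1.925 (Δ0.307)  4: 1.654 (Δ0.036)  5: 1.715 (Δ0.097)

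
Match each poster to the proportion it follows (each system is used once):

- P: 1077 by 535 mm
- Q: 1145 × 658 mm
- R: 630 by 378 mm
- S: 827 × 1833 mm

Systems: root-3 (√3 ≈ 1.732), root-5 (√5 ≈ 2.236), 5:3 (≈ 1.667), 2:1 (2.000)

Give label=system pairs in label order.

P=2:1, Q=root-3, R=5:3, S=root-5

Ratios: P ≈ 2.013; Q ≈ 1.740; R ≈ 1.667; S ≈ 2.216.
Targets: root-3 ≈ 1.732; root-5 ≈ 2.236; 5:3 ≈ 1.667; 2:1 ≈ 2.000.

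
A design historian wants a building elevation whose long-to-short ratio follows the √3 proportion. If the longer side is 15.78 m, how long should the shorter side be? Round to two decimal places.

root-3 ≈ 1.73205.
Shorter side = 15.78 ÷ 1.73205 ≈ 9.1106 → 9.11 m.

9.11 m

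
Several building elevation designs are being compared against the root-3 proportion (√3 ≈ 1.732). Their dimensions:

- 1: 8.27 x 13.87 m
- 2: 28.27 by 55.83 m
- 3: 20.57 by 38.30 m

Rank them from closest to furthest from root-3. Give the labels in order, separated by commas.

1: 13.87/8.27 ≈ 1.677 → |1.677 − 1.732| = 0.055
2: 55.83/28.27 ≈ 1.975 → |1.975 − 1.732| = 0.243
3: 38.30/20.57 ≈ 1.862 → |1.862 − 1.732| = 0.130

1, 3, 2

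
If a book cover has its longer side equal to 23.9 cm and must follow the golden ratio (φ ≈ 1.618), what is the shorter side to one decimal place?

14.8 cm

golden ratio ≈ 1.61803.
Shorter side = 23.9 ÷ 1.61803 ≈ 14.771 → 14.8 cm.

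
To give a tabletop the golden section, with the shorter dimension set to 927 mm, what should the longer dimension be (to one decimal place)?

golden ratio ≈ 1.61803.
Longer side = 927 × 1.61803 ≈ 1499.914 → 1499.9 mm.

1499.9 mm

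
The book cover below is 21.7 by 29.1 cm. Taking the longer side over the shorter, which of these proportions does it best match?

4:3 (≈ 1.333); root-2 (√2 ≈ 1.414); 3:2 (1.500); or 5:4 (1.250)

4:3

Ratio = 29.1 / 21.7 ≈ 1.341.
Distances: 4:3 1.333 (Δ 0.008); root-2 1.414 (Δ 0.073); 3:2 1.500 (Δ 0.159); 5:4 1.250 (Δ 0.091).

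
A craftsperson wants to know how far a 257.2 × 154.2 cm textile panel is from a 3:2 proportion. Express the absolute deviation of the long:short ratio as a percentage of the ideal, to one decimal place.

11.2%

Ratio = 257.2 / 154.2 ≈ 1.6680.
Ideal 3:2 = 1.5000. |1.6680 − 1.5000| / 1.5000 ≈ 11.20% → 11.2%.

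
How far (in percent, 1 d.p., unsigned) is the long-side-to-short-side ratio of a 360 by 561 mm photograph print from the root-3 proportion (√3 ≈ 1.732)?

Ratio = 561 / 360 ≈ 1.5583.
Ideal root-3 ≈ 1.7321. |1.5583 − 1.7321| / 1.7321 ≈ 10.03% → 10.0%.

10.0%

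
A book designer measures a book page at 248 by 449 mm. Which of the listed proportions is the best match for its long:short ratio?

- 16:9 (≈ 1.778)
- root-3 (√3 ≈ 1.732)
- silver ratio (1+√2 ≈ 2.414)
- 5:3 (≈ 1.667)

Ratio = 449 / 248 ≈ 1.810.
Distances: 16:9 1.778 (Δ 0.032); root-3 1.732 (Δ 0.078); silver ratio 2.414 (Δ 0.604); 5:3 1.667 (Δ 0.143).

16:9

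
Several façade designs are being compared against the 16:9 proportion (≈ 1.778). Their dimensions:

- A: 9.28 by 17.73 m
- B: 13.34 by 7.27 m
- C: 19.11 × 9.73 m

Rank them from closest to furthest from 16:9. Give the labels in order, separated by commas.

Ratios: A = 17.73 / 9.28 ≈ 1.911; B = 13.34 / 7.27 ≈ 1.835; C = 19.11 / 9.73 ≈ 1.964.
|Δ from 1.778|: A 0.133; B 0.057; C 0.186.

B, A, C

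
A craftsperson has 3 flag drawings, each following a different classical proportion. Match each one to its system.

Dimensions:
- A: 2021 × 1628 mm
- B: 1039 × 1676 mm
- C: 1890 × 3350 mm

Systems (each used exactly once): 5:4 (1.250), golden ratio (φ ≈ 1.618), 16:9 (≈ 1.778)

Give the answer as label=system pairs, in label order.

A=5:4, B=golden ratio, C=16:9

Ratios: A ≈ 1.241; B ≈ 1.613; C ≈ 1.772.
Targets: 5:4 ≈ 1.250; golden ratio ≈ 1.618; 16:9 ≈ 1.778.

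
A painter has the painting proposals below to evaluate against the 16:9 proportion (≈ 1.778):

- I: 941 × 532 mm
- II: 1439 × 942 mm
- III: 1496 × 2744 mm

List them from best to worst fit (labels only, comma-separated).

I: 941/532 ≈ 1.769 → |1.769 − 1.778| = 0.009
II: 1439/942 ≈ 1.528 → |1.528 − 1.778| = 0.250
III: 2744/1496 ≈ 1.834 → |1.834 − 1.778| = 0.056

I, III, II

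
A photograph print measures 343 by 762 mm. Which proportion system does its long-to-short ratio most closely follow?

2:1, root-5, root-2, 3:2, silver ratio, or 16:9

root-5

762/343 ≈ 2.222. Nearest candidates are root-5 (2.236, off by 0.014) and silver ratio (2.414, off by 0.192).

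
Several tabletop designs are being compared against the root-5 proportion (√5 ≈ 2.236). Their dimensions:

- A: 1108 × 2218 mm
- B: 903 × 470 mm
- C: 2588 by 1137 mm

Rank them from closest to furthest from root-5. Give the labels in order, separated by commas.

C, A, B

Ratios: A = 2218 / 1108 ≈ 2.002; B = 903 / 470 ≈ 1.921; C = 2588 / 1137 ≈ 2.276.
|Δ from 2.236|: A 0.234; B 0.315; C 0.040.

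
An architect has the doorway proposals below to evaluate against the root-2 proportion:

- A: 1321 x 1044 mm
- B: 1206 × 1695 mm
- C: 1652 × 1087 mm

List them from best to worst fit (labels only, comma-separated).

A: 1321/1044 ≈ 1.265 → |1.265 − 1.414| = 0.149
B: 1695/1206 ≈ 1.405 → |1.405 − 1.414| = 0.009
C: 1652/1087 ≈ 1.520 → |1.520 − 1.414| = 0.106

B, C, A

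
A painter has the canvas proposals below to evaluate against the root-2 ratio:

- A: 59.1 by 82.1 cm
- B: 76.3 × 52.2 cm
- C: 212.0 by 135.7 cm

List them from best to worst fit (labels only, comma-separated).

Ratios: A = 82.1 / 59.1 ≈ 1.389; B = 76.3 / 52.2 ≈ 1.462; C = 212.0 / 135.7 ≈ 1.562.
|Δ from 1.414|: A 0.025; B 0.048; C 0.148.

A, B, C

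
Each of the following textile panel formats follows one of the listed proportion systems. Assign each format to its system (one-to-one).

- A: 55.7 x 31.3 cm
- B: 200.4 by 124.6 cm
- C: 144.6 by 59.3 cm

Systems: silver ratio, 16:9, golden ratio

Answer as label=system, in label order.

A=16:9, B=golden ratio, C=silver ratio

Ratios: A ≈ 1.780; B ≈ 1.608; C ≈ 2.438.
Targets: silver ratio ≈ 2.414; 16:9 ≈ 1.778; golden ratio ≈ 1.618.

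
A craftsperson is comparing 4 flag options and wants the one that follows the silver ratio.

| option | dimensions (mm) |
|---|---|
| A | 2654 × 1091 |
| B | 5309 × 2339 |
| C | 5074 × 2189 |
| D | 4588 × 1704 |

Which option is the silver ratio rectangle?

Target silver ratio ≈ 2.414.
A: 2.433 (Δ0.019)  B: 2.270 (Δ0.144)  C: 2.318 (Δ0.096)  D: 2.692 (Δ0.278)

A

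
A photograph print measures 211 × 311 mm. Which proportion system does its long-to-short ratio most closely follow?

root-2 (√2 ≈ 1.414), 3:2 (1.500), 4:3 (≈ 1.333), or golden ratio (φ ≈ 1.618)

311/211 ≈ 1.474. Nearest candidates are 3:2 (1.500, off by 0.026) and root-2 (1.414, off by 0.060).

3:2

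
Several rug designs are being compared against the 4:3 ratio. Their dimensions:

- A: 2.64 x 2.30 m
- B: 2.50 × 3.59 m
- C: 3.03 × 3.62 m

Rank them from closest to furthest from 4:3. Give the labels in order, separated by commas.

A: 2.64/2.30 ≈ 1.148 → |1.148 − 1.333| = 0.185
B: 3.59/2.50 ≈ 1.436 → |1.436 − 1.333| = 0.103
C: 3.62/3.03 ≈ 1.195 → |1.195 − 1.333| = 0.138

B, C, A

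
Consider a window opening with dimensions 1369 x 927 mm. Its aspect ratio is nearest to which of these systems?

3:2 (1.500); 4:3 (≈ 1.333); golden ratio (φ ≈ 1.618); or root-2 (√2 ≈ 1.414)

3:2

1369/927 ≈ 1.477. Nearest candidates are 3:2 (1.500, off by 0.023) and root-2 (1.414, off by 0.063).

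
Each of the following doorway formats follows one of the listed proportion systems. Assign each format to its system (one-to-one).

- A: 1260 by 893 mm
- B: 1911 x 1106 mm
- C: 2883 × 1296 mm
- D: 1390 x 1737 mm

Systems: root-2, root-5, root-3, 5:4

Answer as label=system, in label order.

A=root-2, B=root-3, C=root-5, D=5:4

Ratios: A ≈ 1.411; B ≈ 1.728; C ≈ 2.225; D ≈ 1.250.
Targets: root-2 ≈ 1.414; root-5 ≈ 2.236; root-3 ≈ 1.732; 5:4 ≈ 1.250.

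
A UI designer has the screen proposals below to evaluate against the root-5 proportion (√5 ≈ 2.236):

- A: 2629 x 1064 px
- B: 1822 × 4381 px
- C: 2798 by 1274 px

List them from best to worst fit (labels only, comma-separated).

C, B, A

A: 2629/1064 ≈ 2.471 → |2.471 − 2.236| = 0.235
B: 4381/1822 ≈ 2.405 → |2.405 − 2.236| = 0.169
C: 2798/1274 ≈ 2.196 → |2.196 − 2.236| = 0.040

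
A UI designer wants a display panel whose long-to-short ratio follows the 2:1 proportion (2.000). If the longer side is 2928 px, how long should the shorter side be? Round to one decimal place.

2:1 = 2.00000.
Shorter side = 2928 ÷ 2.00000 ≈ 1464.000 → 1464.0 px.

1464.0 px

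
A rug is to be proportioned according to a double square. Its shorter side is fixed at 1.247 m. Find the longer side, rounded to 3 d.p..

2:1 = 2.00000.
Longer side = 1.247 × 2.00000 ≈ 2.49400 → 2.494 m.

2.494 m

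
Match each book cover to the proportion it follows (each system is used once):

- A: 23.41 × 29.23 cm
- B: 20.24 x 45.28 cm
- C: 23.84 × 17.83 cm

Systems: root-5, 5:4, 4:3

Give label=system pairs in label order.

A=5:4, B=root-5, C=4:3

Ratios: A ≈ 1.249; B ≈ 2.237; C ≈ 1.337.
Targets: root-5 ≈ 2.236; 5:4 ≈ 1.250; 4:3 ≈ 1.333.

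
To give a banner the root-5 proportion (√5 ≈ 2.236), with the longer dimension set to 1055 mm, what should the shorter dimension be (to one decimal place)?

root-5 ≈ 2.23607.
Shorter side = 1055 ÷ 2.23607 ≈ 471.810 → 471.8 mm.

471.8 mm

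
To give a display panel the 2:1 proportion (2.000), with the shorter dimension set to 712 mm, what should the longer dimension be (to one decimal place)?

2:1 = 2.00000.
Longer side = 712 × 2.00000 ≈ 1424.000 → 1424.0 mm.

1424.0 mm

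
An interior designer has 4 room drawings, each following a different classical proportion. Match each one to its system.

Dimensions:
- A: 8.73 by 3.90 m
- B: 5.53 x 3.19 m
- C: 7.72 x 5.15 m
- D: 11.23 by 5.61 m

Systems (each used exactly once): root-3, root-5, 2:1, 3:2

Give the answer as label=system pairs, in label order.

A = 8.73/3.90 ≈ 2.238 → root-5 (2.236)
B = 5.53/3.19 ≈ 1.734 → root-3 (1.732)
C = 7.72/5.15 ≈ 1.499 → 3:2 (1.500)
D = 11.23/5.61 ≈ 2.002 → 2:1 (2.000)

A=root-5, B=root-3, C=3:2, D=2:1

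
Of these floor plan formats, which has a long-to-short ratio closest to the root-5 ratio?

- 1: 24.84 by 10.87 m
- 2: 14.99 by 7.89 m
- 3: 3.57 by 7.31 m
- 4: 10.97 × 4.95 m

Target root-5 ≈ 2.236.
1: 2.285 (Δ0.049)  2: 1.900 (Δ0.336)  3: 2.048 (Δ0.188)  4: 2.216 (Δ0.020)

4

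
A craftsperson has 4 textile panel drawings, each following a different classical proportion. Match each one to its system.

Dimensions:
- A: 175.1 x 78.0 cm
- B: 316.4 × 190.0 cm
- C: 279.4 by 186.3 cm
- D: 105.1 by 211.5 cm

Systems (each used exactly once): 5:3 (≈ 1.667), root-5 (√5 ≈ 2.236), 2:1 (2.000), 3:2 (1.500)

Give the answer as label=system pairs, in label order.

A = 175.1/78.0 ≈ 2.245 → root-5 (2.236)
B = 316.4/190.0 ≈ 1.665 → 5:3 (1.667)
C = 279.4/186.3 ≈ 1.500 → 3:2 (1.500)
D = 211.5/105.1 ≈ 2.012 → 2:1 (2.000)

A=root-5, B=5:3, C=3:2, D=2:1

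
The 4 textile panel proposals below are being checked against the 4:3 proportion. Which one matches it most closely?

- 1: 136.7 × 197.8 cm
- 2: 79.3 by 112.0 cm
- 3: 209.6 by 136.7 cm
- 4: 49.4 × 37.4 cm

4

Target 4:3 ≈ 1.333.
1: 1.447 (Δ0.114)  2: 1.412 (Δ0.079)  3: 1.533 (Δ0.200)  4: 1.321 (Δ0.012)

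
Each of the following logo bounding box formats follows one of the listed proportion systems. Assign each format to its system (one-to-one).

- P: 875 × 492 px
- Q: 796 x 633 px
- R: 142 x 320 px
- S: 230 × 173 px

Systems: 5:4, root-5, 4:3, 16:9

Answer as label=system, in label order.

P = 875/492 ≈ 1.778 → 16:9 (1.778)
Q = 796/633 ≈ 1.258 → 5:4 (1.250)
R = 320/142 ≈ 2.254 → root-5 (2.236)
S = 230/173 ≈ 1.329 → 4:3 (1.333)

P=16:9, Q=5:4, R=root-5, S=4:3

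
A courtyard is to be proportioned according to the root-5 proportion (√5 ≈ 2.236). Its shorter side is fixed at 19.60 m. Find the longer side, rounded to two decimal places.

root-5 ≈ 2.23607.
Longer side = 19.60 × 2.23607 ≈ 43.8270 → 43.83 m.

43.83 m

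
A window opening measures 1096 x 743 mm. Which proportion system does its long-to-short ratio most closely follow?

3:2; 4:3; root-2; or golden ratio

3:2

1096/743 ≈ 1.475. Nearest candidates are 3:2 (1.500, off by 0.025) and root-2 (1.414, off by 0.061).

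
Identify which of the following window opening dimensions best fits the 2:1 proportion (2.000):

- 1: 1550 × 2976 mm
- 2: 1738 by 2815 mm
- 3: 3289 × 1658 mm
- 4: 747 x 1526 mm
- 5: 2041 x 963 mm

3

Ratios (long/short): 1 ≈ 1.920; 2 ≈ 1.620; 3 ≈ 1.984; 4 ≈ 2.043; 5 ≈ 2.119.
2:1 ≈ 2.000; option 3 is nearest (Δ 0.016).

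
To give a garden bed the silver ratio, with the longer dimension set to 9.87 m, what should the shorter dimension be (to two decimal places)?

4.09 m

silver ratio ≈ 2.41421.
Shorter side = 9.87 ÷ 2.41421 ≈ 4.0883 → 4.09 m.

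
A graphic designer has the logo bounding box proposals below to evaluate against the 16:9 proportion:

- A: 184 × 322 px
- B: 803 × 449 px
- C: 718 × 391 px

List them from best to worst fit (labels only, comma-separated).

A: 322/184 ≈ 1.750 → |1.750 − 1.778| = 0.028
B: 803/449 ≈ 1.788 → |1.788 − 1.778| = 0.010
C: 718/391 ≈ 1.836 → |1.836 − 1.778| = 0.058

B, A, C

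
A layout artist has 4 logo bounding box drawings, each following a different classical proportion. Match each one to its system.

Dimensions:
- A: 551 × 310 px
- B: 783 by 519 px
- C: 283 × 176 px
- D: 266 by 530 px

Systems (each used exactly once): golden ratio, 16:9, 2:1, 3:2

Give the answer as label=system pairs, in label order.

A=16:9, B=3:2, C=golden ratio, D=2:1

Ratios: A ≈ 1.777; B ≈ 1.509; C ≈ 1.608; D ≈ 1.992.
Targets: golden ratio ≈ 1.618; 16:9 ≈ 1.778; 2:1 ≈ 2.000; 3:2 ≈ 1.500.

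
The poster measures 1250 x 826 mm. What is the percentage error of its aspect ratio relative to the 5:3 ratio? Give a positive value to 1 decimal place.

Ratio = 1250 / 826 ≈ 1.5133.
Ideal 5:3 ≈ 1.6667. |1.5133 − 1.6667| / 1.6667 ≈ 9.20% → 9.2%.

9.2%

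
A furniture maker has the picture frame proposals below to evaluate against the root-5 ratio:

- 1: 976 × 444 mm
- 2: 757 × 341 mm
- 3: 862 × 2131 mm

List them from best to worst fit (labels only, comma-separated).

1: 976/444 ≈ 2.198 → |2.198 − 2.236| = 0.038
2: 757/341 ≈ 2.220 → |2.220 − 2.236| = 0.016
3: 2131/862 ≈ 2.472 → |2.472 − 2.236| = 0.236

2, 1, 3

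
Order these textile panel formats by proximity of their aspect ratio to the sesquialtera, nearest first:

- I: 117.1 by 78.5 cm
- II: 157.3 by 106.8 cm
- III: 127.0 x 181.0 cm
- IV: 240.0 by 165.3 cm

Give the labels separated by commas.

Ratios: I = 117.1 / 78.5 ≈ 1.492; II = 157.3 / 106.8 ≈ 1.473; III = 181.0 / 127.0 ≈ 1.425; IV = 240.0 / 165.3 ≈ 1.452.
|Δ from 1.500|: I 0.008; II 0.027; III 0.075; IV 0.048.

I, II, IV, III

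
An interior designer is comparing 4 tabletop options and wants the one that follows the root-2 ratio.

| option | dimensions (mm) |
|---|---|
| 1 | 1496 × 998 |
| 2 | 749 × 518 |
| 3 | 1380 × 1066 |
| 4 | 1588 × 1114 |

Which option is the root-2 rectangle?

4

Target root-2 ≈ 1.414.
1: 1.499 (Δ0.085)  2: 1.446 (Δ0.032)  3: 1.295 (Δ0.119)  4: 1.425 (Δ0.011)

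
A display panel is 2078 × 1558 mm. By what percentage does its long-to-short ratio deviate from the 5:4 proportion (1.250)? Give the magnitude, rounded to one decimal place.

Ratio = 2078 / 1558 ≈ 1.3338.
Ideal 5:4 = 1.2500. |1.3338 − 1.2500| / 1.2500 ≈ 6.70% → 6.7%.

6.7%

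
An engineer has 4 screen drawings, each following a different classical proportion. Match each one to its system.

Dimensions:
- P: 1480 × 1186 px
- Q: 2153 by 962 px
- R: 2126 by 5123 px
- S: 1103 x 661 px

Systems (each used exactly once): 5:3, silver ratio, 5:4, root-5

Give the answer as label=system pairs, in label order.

P=5:4, Q=root-5, R=silver ratio, S=5:3

P = 1480/1186 ≈ 1.248 → 5:4 (1.250)
Q = 2153/962 ≈ 2.238 → root-5 (2.236)
R = 5123/2126 ≈ 2.410 → silver ratio (2.414)
S = 1103/661 ≈ 1.669 → 5:3 (1.667)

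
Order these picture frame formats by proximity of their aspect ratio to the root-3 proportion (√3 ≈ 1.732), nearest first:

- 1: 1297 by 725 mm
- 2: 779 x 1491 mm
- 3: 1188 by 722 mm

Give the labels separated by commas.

1, 3, 2

1: 1297/725 ≈ 1.789 → |1.789 − 1.732| = 0.057
2: 1491/779 ≈ 1.914 → |1.914 − 1.732| = 0.182
3: 1188/722 ≈ 1.645 → |1.645 − 1.732| = 0.087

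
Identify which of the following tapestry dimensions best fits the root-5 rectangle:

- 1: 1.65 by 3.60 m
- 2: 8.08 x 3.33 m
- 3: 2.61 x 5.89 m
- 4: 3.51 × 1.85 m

Target root-5 ≈ 2.236.
1: 2.182 (Δ0.054)  2: 2.426 (Δ0.190)  3: 2.257 (Δ0.021)  4: 1.897 (Δ0.339)

3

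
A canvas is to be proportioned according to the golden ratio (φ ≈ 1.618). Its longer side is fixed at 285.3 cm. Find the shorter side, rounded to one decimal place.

golden ratio ≈ 1.61803.
Shorter side = 285.3 ÷ 1.61803 ≈ 176.326 → 176.3 cm.

176.3 cm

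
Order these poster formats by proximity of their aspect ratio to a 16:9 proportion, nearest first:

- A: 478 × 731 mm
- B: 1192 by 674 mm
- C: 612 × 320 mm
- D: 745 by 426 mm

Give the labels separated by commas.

B, D, C, A

Ratios: A = 731 / 478 ≈ 1.529; B = 1192 / 674 ≈ 1.769; C = 612 / 320 ≈ 1.913; D = 745 / 426 ≈ 1.749.
|Δ from 1.778|: A 0.249; B 0.009; C 0.135; D 0.029.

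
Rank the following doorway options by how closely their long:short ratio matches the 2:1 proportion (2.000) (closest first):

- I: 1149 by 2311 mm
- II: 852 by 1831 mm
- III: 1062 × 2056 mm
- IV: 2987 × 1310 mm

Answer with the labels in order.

Ratios: I = 2311 / 1149 ≈ 2.011; II = 1831 / 852 ≈ 2.149; III = 2056 / 1062 ≈ 1.936; IV = 2987 / 1310 ≈ 2.280.
|Δ from 2.000|: I 0.011; II 0.149; III 0.064; IV 0.280.

I, III, II, IV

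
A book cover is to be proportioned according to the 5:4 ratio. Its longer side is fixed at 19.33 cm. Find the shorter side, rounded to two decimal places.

15.46 cm

5:4 = 1.25000.
Shorter side = 19.33 ÷ 1.25000 ≈ 15.4640 → 15.46 cm.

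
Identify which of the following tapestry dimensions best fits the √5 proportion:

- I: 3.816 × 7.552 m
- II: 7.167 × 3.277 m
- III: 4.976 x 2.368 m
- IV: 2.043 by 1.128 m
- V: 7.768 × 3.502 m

V

Ratios (long/short): I ≈ 1.979; II ≈ 2.187; III ≈ 2.101; IV ≈ 1.811; V ≈ 2.218.
root-5 ≈ 2.236; option V is nearest (Δ 0.018).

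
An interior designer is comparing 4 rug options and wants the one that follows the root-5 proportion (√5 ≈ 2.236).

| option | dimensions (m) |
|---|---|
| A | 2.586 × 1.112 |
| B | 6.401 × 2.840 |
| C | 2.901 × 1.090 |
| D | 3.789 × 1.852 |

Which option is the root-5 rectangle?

Target root-5 ≈ 2.236.
A: 2.326 (Δ0.090)  B: 2.254 (Δ0.018)  C: 2.661 (Δ0.425)  D: 2.046 (Δ0.190)

B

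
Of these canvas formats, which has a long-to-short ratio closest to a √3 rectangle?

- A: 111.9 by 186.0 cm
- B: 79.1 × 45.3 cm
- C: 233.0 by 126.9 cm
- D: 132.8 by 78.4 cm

Ratios (long/short): A ≈ 1.662; B ≈ 1.746; C ≈ 1.836; D ≈ 1.694.
root-3 ≈ 1.732; option B is nearest (Δ 0.014).

B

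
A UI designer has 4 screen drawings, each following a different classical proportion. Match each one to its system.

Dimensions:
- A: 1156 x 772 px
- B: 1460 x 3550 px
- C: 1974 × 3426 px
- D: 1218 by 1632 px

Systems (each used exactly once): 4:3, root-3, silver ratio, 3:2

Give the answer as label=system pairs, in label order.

A=3:2, B=silver ratio, C=root-3, D=4:3

A = 1156/772 ≈ 1.497 → 3:2 (1.500)
B = 3550/1460 ≈ 2.432 → silver ratio (2.414)
C = 3426/1974 ≈ 1.736 → root-3 (1.732)
D = 1632/1218 ≈ 1.340 → 4:3 (1.333)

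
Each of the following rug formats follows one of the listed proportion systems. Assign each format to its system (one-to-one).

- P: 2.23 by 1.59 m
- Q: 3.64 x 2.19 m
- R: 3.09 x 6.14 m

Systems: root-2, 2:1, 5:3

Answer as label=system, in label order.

P = 2.23/1.59 ≈ 1.403 → root-2 (1.414)
Q = 3.64/2.19 ≈ 1.662 → 5:3 (1.667)
R = 6.14/3.09 ≈ 1.987 → 2:1 (2.000)

P=root-2, Q=5:3, R=2:1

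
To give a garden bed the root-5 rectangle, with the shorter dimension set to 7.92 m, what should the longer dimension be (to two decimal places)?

root-5 ≈ 2.23607.
Longer side = 7.92 × 2.23607 ≈ 17.7097 → 17.71 m.

17.71 m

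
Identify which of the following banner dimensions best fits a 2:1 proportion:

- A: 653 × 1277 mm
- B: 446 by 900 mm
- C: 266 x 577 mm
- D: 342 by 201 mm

B

Ratios (long/short): A ≈ 1.956; B ≈ 2.018; C ≈ 2.169; D ≈ 1.701.
2:1 ≈ 2.000; option B is nearest (Δ 0.018).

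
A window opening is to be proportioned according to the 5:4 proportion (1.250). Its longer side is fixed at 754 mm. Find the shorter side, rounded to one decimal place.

603.2 mm

5:4 = 1.25000.
Shorter side = 754 ÷ 1.25000 ≈ 603.200 → 603.2 mm.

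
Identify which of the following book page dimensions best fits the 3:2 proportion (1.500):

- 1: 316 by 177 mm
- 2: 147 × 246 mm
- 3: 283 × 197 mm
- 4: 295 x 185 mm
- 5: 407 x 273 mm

Target 3:2 ≈ 1.500.
1: 1.785 (Δ0.285)  2: 1.673 (Δ0.173)  3: 1.437 (Δ0.063)  4: 1.595 (Δ0.095)  5: 1.491 (Δ0.009)

5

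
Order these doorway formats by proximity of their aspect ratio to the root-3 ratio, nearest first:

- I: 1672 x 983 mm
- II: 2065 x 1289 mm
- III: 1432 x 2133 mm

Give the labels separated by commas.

I: 1672/983 ≈ 1.701 → |1.701 − 1.732| = 0.031
II: 2065/1289 ≈ 1.602 → |1.602 − 1.732| = 0.130
III: 2133/1432 ≈ 1.490 → |1.490 − 1.732| = 0.242

I, II, III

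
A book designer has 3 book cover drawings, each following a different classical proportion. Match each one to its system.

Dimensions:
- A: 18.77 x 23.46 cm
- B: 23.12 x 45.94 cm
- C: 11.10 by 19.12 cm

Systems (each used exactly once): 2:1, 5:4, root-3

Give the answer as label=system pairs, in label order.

Ratios: A ≈ 1.250; B ≈ 1.987; C ≈ 1.723.
Targets: 2:1 ≈ 2.000; 5:4 ≈ 1.250; root-3 ≈ 1.732.

A=5:4, B=2:1, C=root-3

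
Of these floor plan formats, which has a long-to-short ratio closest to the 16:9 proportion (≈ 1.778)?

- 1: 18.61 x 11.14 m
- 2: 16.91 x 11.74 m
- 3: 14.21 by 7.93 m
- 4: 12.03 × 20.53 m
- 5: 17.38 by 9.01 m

3

Ratios (long/short): 1 ≈ 1.671; 2 ≈ 1.440; 3 ≈ 1.792; 4 ≈ 1.707; 5 ≈ 1.929.
16:9 ≈ 1.778; option 3 is nearest (Δ 0.014).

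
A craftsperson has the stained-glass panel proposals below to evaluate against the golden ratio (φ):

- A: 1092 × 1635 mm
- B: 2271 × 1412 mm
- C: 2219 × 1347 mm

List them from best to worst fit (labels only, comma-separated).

B, C, A

Ratios: A = 1635 / 1092 ≈ 1.497; B = 2271 / 1412 ≈ 1.608; C = 2219 / 1347 ≈ 1.647.
|Δ from 1.618|: A 0.121; B 0.010; C 0.029.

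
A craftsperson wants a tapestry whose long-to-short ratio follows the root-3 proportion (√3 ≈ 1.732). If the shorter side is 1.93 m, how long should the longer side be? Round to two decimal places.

3.34 m

root-3 ≈ 1.73205.
Longer side = 1.93 × 1.73205 ≈ 3.3429 → 3.34 m.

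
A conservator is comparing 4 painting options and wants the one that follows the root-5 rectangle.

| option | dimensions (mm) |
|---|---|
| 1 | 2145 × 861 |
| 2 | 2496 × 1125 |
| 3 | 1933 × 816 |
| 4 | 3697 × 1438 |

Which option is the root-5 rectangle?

Ratios (long/short): 1 ≈ 2.491; 2 ≈ 2.219; 3 ≈ 2.369; 4 ≈ 2.571.
root-5 ≈ 2.236; option 2 is nearest (Δ 0.017).

2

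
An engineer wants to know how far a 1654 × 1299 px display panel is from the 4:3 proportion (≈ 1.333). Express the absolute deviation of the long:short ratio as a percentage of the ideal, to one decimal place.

4.5%

Ratio = 1654 / 1299 ≈ 1.2733.
Ideal 4:3 ≈ 1.3333. |1.2733 − 1.3333| / 1.3333 ≈ 4.50% → 4.5%.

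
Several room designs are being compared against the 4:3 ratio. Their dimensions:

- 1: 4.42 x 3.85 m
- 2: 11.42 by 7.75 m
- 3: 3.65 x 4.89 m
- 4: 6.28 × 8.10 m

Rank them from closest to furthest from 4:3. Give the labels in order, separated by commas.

3, 4, 2, 1

Ratios: 1 = 4.42 / 3.85 ≈ 1.148; 2 = 11.42 / 7.75 ≈ 1.474; 3 = 4.89 / 3.65 ≈ 1.340; 4 = 8.10 / 6.28 ≈ 1.290.
|Δ from 1.333|: 1 0.185; 2 0.141; 3 0.007; 4 0.043.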